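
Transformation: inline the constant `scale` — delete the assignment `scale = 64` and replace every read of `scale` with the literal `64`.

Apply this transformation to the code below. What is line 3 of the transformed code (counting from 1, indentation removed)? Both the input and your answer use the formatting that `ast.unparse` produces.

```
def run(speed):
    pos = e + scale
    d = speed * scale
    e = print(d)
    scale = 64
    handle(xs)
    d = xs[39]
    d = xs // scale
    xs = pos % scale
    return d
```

d = speed * 64

Transformed code:
def run(speed):
    pos = e + 64
    d = speed * 64
    e = print(d)
    handle(xs)
    d = xs[39]
    d = xs // 64
    xs = pos % 64
    return d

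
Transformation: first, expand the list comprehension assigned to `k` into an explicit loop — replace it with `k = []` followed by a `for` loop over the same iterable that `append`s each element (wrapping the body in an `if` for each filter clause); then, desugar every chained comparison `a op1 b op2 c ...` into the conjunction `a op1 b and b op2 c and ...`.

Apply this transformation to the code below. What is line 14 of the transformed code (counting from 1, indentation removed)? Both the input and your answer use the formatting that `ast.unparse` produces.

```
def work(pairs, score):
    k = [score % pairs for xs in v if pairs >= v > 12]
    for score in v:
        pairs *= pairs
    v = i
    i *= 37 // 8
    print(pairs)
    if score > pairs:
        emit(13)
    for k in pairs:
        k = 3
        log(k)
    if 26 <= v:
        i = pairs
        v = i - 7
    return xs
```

Transformed code:
def work(pairs, score):
    k = []
    for xs in v:
        if pairs >= v and v > 12:
            k.append(score % pairs)
    for score in v:
        pairs *= pairs
    v = i
    i *= 37 // 8
    print(pairs)
    if score > pairs:
        emit(13)
    for k in pairs:
        k = 3
        log(k)
    if 26 <= v:
        i = pairs
        v = i - 7
    return xs

k = 3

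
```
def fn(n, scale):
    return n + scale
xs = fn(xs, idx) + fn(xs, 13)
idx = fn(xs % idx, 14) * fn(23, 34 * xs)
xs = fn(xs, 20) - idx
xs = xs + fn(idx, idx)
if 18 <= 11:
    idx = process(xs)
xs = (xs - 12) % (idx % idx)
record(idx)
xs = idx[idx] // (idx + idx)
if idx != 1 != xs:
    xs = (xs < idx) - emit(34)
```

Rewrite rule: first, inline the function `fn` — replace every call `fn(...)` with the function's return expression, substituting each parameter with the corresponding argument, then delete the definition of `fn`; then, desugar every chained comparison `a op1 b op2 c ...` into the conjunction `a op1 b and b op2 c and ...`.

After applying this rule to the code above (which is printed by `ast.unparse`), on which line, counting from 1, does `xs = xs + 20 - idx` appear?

3

Transformed code:
xs = xs + idx + (xs + 13)
idx = (xs % idx + 14) * (23 + 34 * xs)
xs = xs + 20 - idx
xs = xs + (idx + idx)
if 18 <= 11:
    idx = process(xs)
xs = (xs - 12) % (idx % idx)
record(idx)
xs = idx[idx] // (idx + idx)
if idx != 1 and 1 != xs:
    xs = (xs < idx) - emit(34)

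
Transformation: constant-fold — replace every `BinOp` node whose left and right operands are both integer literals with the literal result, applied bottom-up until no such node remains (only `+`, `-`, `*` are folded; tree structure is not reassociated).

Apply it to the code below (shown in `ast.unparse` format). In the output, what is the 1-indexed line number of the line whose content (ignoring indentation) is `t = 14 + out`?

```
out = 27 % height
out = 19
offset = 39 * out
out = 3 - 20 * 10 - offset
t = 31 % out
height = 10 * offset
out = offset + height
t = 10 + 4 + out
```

8

Transformed code:
out = 27 % height
out = 19
offset = 39 * out
out = -197 - offset
t = 31 % out
height = 10 * offset
out = offset + height
t = 14 + out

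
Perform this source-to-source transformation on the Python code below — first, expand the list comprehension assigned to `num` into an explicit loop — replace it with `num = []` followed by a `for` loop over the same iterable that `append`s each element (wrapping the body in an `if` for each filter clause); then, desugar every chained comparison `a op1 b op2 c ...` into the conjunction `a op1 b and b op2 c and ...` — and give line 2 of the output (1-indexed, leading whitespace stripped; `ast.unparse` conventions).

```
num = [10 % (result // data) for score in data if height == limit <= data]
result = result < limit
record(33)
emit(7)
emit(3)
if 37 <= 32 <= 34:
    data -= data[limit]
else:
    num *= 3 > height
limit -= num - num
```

for score in data:

Transformed code:
num = []
for score in data:
    if height == limit and limit <= data:
        num.append(10 % (result // data))
result = result < limit
record(33)
emit(7)
emit(3)
if 37 <= 32 and 32 <= 34:
    data -= data[limit]
else:
    num *= 3 > height
limit -= num - num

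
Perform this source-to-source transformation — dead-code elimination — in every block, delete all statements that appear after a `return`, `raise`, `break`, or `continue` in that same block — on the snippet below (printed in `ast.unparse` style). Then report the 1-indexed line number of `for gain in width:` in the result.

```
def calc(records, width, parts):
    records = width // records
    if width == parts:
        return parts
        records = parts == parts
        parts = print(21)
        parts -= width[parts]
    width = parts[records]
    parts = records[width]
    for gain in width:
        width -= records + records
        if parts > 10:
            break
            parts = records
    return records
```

7

Transformed code:
def calc(records, width, parts):
    records = width // records
    if width == parts:
        return parts
    width = parts[records]
    parts = records[width]
    for gain in width:
        width -= records + records
        if parts > 10:
            break
    return records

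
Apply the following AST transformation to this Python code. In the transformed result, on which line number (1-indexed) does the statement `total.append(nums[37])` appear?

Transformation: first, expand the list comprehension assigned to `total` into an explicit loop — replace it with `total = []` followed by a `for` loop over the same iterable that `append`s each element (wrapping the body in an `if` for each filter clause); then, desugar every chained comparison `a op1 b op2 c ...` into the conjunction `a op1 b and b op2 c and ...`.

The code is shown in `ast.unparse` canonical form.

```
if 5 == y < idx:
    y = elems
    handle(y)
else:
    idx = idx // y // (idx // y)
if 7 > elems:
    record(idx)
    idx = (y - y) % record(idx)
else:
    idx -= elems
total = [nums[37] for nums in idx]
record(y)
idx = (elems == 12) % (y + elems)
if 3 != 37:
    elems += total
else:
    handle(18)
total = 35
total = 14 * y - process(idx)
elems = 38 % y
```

Transformed code:
if 5 == y and y < idx:
    y = elems
    handle(y)
else:
    idx = idx // y // (idx // y)
if 7 > elems:
    record(idx)
    idx = (y - y) % record(idx)
else:
    idx -= elems
total = []
for nums in idx:
    total.append(nums[37])
record(y)
idx = (elems == 12) % (y + elems)
if 3 != 37:
    elems += total
else:
    handle(18)
total = 35
total = 14 * y - process(idx)
elems = 38 % y

13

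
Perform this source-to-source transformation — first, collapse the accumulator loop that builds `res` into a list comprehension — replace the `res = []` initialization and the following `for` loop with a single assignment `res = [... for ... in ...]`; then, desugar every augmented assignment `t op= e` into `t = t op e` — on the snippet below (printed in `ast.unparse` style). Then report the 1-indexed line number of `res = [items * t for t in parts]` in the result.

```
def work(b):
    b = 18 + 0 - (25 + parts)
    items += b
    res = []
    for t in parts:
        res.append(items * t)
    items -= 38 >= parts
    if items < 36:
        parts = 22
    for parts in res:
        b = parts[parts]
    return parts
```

4

Transformed code:
def work(b):
    b = 18 + 0 - (25 + parts)
    items = items + b
    res = [items * t for t in parts]
    items = items - (38 >= parts)
    if items < 36:
        parts = 22
    for parts in res:
        b = parts[parts]
    return parts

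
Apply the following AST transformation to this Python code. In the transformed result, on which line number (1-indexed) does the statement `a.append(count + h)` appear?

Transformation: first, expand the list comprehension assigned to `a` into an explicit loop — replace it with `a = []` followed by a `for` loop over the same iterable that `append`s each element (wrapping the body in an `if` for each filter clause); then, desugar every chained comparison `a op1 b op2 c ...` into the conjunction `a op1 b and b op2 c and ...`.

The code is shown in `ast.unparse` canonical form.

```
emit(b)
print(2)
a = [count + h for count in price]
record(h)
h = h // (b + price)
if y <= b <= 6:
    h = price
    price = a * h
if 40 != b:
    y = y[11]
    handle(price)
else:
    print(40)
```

Transformed code:
emit(b)
print(2)
a = []
for count in price:
    a.append(count + h)
record(h)
h = h // (b + price)
if y <= b and b <= 6:
    h = price
    price = a * h
if 40 != b:
    y = y[11]
    handle(price)
else:
    print(40)

5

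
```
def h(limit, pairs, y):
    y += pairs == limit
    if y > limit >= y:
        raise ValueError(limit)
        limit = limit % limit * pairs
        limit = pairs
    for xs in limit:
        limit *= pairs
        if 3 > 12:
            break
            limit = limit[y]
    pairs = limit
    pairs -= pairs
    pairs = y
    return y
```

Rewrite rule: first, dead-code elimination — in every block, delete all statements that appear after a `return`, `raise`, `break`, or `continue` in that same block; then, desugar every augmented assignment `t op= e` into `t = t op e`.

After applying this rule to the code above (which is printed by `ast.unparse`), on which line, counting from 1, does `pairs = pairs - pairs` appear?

10

Transformed code:
def h(limit, pairs, y):
    y = y + (pairs == limit)
    if y > limit >= y:
        raise ValueError(limit)
    for xs in limit:
        limit = limit * pairs
        if 3 > 12:
            break
    pairs = limit
    pairs = pairs - pairs
    pairs = y
    return y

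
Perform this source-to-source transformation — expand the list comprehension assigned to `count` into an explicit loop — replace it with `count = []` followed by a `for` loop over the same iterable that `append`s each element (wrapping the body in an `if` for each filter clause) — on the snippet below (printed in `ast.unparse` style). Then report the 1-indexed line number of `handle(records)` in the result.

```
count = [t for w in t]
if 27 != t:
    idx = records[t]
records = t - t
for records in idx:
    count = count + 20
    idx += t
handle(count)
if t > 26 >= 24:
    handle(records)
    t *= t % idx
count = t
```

Transformed code:
count = []
for w in t:
    count.append(t)
if 27 != t:
    idx = records[t]
records = t - t
for records in idx:
    count = count + 20
    idx += t
handle(count)
if t > 26 >= 24:
    handle(records)
    t *= t % idx
count = t

12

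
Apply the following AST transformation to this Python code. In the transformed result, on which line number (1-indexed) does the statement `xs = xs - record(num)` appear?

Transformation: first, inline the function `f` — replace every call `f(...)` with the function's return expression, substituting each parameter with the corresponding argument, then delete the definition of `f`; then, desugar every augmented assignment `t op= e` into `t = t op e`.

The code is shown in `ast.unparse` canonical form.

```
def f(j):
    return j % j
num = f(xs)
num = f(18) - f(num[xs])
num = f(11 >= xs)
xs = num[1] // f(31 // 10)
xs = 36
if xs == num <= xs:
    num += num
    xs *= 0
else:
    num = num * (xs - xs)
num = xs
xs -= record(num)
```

Transformed code:
num = xs % xs
num = 18 % 18 - num[xs] % num[xs]
num = (11 >= xs) % (11 >= xs)
xs = num[1] // (31 // 10 % (31 // 10))
xs = 36
if xs == num <= xs:
    num = num + num
    xs = xs * 0
else:
    num = num * (xs - xs)
num = xs
xs = xs - record(num)

12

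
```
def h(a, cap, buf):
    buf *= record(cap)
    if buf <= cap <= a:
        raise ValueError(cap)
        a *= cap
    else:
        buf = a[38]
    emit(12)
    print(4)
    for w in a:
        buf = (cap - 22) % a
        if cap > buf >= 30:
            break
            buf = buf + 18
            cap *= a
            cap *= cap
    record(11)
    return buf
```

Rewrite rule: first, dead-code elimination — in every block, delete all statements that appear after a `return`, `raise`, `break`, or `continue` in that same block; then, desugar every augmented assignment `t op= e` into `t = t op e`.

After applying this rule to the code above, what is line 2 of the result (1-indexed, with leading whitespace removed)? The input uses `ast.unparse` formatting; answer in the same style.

Transformed code:
def h(a, cap, buf):
    buf = buf * record(cap)
    if buf <= cap <= a:
        raise ValueError(cap)
    else:
        buf = a[38]
    emit(12)
    print(4)
    for w in a:
        buf = (cap - 22) % a
        if cap > buf >= 30:
            break
    record(11)
    return buf

buf = buf * record(cap)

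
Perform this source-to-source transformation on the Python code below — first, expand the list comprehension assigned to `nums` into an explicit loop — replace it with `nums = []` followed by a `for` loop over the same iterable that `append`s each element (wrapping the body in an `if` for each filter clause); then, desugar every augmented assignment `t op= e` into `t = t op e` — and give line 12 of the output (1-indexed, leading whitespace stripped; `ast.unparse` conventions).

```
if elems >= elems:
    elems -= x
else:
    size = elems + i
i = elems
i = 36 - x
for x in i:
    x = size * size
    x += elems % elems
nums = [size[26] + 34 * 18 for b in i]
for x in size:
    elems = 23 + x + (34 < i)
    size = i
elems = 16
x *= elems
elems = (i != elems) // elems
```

Transformed code:
if elems >= elems:
    elems = elems - x
else:
    size = elems + i
i = elems
i = 36 - x
for x in i:
    x = size * size
    x = x + elems % elems
nums = []
for b in i:
    nums.append(size[26] + 34 * 18)
for x in size:
    elems = 23 + x + (34 < i)
    size = i
elems = 16
x = x * elems
elems = (i != elems) // elems

nums.append(size[26] + 34 * 18)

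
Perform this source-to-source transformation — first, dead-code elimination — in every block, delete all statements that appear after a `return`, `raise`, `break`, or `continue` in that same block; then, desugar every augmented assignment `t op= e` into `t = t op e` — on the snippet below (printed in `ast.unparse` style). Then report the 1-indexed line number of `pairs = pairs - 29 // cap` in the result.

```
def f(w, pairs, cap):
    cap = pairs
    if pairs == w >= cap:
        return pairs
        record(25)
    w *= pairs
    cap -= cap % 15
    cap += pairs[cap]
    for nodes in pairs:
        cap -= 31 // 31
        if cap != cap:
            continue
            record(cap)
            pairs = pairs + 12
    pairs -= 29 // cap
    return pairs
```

Transformed code:
def f(w, pairs, cap):
    cap = pairs
    if pairs == w >= cap:
        return pairs
    w = w * pairs
    cap = cap - cap % 15
    cap = cap + pairs[cap]
    for nodes in pairs:
        cap = cap - 31 // 31
        if cap != cap:
            continue
    pairs = pairs - 29 // cap
    return pairs

12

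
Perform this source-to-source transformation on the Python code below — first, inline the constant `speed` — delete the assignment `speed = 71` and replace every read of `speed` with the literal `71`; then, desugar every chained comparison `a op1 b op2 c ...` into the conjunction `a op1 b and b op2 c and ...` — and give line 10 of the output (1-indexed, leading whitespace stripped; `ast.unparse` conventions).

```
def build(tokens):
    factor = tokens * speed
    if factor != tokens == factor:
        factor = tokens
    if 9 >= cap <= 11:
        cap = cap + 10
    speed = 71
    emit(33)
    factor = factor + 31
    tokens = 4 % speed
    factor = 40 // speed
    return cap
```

factor = 40 // 71

Transformed code:
def build(tokens):
    factor = tokens * 71
    if factor != tokens and tokens == factor:
        factor = tokens
    if 9 >= cap and cap <= 11:
        cap = cap + 10
    emit(33)
    factor = factor + 31
    tokens = 4 % 71
    factor = 40 // 71
    return cap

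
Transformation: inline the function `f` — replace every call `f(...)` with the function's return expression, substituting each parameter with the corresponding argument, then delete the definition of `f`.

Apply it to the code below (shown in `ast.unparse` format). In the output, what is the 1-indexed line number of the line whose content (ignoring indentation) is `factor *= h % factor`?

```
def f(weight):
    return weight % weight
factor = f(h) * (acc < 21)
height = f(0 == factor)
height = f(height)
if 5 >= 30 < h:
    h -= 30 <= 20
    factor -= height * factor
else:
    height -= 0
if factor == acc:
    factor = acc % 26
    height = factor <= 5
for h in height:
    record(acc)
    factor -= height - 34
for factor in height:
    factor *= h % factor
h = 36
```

Transformed code:
factor = h % h * (acc < 21)
height = (0 == factor) % (0 == factor)
height = height % height
if 5 >= 30 < h:
    h -= 30 <= 20
    factor -= height * factor
else:
    height -= 0
if factor == acc:
    factor = acc % 26
    height = factor <= 5
for h in height:
    record(acc)
    factor -= height - 34
for factor in height:
    factor *= h % factor
h = 36

16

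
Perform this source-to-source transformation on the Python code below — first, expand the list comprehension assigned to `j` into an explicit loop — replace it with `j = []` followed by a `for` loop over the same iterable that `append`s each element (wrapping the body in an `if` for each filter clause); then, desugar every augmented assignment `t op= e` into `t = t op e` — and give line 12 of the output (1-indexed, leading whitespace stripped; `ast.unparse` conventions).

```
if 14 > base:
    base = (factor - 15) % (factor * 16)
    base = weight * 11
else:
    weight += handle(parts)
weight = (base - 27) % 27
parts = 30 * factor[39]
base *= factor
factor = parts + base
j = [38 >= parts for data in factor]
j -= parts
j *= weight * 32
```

j.append(38 >= parts)

Transformed code:
if 14 > base:
    base = (factor - 15) % (factor * 16)
    base = weight * 11
else:
    weight = weight + handle(parts)
weight = (base - 27) % 27
parts = 30 * factor[39]
base = base * factor
factor = parts + base
j = []
for data in factor:
    j.append(38 >= parts)
j = j - parts
j = j * (weight * 32)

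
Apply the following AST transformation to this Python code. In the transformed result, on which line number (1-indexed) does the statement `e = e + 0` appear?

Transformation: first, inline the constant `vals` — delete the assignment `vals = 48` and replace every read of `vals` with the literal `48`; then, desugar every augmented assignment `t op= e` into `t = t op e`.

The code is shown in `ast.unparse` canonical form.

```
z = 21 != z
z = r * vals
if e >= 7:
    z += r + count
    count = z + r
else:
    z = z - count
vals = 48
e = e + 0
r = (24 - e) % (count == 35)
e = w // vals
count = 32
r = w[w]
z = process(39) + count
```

8

Transformed code:
z = 21 != z
z = r * 48
if e >= 7:
    z = z + (r + count)
    count = z + r
else:
    z = z - count
e = e + 0
r = (24 - e) % (count == 35)
e = w // 48
count = 32
r = w[w]
z = process(39) + count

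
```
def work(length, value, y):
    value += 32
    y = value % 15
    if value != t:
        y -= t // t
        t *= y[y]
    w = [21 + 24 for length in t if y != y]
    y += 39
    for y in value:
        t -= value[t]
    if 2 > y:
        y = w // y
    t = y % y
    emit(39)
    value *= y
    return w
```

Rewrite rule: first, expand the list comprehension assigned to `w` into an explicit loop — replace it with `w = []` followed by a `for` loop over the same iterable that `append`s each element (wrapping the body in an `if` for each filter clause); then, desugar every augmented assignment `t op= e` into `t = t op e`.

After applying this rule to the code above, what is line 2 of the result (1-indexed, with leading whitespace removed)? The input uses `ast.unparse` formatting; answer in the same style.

value = value + 32

Transformed code:
def work(length, value, y):
    value = value + 32
    y = value % 15
    if value != t:
        y = y - t // t
        t = t * y[y]
    w = []
    for length in t:
        if y != y:
            w.append(21 + 24)
    y = y + 39
    for y in value:
        t = t - value[t]
    if 2 > y:
        y = w // y
    t = y % y
    emit(39)
    value = value * y
    return w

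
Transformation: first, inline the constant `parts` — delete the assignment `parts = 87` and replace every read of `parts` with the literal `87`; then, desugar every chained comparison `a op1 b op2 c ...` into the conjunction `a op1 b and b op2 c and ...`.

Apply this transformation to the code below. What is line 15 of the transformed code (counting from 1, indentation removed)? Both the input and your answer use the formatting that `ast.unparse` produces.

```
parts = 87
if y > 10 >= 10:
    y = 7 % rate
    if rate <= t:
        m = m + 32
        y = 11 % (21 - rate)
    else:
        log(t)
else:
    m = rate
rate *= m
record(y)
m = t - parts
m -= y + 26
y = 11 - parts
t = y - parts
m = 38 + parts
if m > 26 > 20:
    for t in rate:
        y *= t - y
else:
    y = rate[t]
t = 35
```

t = y - 87

Transformed code:
if y > 10 and 10 >= 10:
    y = 7 % rate
    if rate <= t:
        m = m + 32
        y = 11 % (21 - rate)
    else:
        log(t)
else:
    m = rate
rate *= m
record(y)
m = t - 87
m -= y + 26
y = 11 - 87
t = y - 87
m = 38 + 87
if m > 26 and 26 > 20:
    for t in rate:
        y *= t - y
else:
    y = rate[t]
t = 35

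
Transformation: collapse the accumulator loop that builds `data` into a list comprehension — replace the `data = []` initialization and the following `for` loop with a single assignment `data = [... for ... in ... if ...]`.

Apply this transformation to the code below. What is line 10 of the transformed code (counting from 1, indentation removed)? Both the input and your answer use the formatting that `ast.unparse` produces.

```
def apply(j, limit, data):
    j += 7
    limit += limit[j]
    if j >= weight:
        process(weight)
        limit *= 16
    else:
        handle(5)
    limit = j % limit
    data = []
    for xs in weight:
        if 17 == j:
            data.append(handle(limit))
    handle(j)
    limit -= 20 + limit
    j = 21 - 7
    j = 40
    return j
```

data = [handle(limit) for xs in weight if 17 == j]

Transformed code:
def apply(j, limit, data):
    j += 7
    limit += limit[j]
    if j >= weight:
        process(weight)
        limit *= 16
    else:
        handle(5)
    limit = j % limit
    data = [handle(limit) for xs in weight if 17 == j]
    handle(j)
    limit -= 20 + limit
    j = 21 - 7
    j = 40
    return j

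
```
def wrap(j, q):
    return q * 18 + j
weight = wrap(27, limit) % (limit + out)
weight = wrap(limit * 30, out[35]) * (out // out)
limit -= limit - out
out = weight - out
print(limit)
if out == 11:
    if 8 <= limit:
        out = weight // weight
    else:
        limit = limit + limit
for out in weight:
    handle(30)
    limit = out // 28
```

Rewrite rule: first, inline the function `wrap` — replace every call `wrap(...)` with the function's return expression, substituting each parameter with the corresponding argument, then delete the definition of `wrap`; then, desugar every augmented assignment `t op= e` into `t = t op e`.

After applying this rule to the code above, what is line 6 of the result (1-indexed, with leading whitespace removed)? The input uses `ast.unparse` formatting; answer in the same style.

if out == 11:

Transformed code:
weight = (limit * 18 + 27) % (limit + out)
weight = (out[35] * 18 + limit * 30) * (out // out)
limit = limit - (limit - out)
out = weight - out
print(limit)
if out == 11:
    if 8 <= limit:
        out = weight // weight
    else:
        limit = limit + limit
for out in weight:
    handle(30)
    limit = out // 28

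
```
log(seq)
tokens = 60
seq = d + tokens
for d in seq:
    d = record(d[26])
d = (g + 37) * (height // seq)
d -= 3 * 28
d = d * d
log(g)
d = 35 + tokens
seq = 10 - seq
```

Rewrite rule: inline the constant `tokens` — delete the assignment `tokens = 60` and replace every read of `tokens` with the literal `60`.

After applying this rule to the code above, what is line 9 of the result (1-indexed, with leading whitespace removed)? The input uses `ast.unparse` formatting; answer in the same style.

d = 35 + 60

Transformed code:
log(seq)
seq = d + 60
for d in seq:
    d = record(d[26])
d = (g + 37) * (height // seq)
d -= 3 * 28
d = d * d
log(g)
d = 35 + 60
seq = 10 - seq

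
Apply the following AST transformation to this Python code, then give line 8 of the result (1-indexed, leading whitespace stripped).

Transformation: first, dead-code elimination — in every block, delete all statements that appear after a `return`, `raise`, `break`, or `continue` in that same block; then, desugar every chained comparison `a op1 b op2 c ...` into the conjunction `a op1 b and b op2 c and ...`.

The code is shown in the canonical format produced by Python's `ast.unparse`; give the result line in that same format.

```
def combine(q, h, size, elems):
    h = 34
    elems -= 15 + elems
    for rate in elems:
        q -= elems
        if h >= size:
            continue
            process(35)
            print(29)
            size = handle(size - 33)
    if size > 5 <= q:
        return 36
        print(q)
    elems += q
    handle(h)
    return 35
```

if size > 5 and 5 <= q:

Transformed code:
def combine(q, h, size, elems):
    h = 34
    elems -= 15 + elems
    for rate in elems:
        q -= elems
        if h >= size:
            continue
    if size > 5 and 5 <= q:
        return 36
    elems += q
    handle(h)
    return 35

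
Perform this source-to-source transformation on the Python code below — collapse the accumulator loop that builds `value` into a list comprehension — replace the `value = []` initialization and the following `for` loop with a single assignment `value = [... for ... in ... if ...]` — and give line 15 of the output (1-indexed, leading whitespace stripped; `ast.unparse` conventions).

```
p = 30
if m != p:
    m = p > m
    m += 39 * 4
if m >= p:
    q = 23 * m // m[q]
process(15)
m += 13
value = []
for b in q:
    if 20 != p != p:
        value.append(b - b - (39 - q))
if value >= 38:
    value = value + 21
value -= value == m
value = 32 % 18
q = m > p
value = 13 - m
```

value = 13 - m

Transformed code:
p = 30
if m != p:
    m = p > m
    m += 39 * 4
if m >= p:
    q = 23 * m // m[q]
process(15)
m += 13
value = [b - b - (39 - q) for b in q if 20 != p != p]
if value >= 38:
    value = value + 21
value -= value == m
value = 32 % 18
q = m > p
value = 13 - m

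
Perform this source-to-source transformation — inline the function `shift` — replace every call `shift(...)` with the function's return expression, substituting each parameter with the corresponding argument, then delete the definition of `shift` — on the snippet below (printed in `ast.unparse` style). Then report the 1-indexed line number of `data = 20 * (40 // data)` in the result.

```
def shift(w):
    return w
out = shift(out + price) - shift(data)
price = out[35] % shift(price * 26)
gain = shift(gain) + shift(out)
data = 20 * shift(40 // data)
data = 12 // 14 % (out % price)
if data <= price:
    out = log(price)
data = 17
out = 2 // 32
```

4

Transformed code:
out = out + price - data
price = out[35] % (price * 26)
gain = gain + out
data = 20 * (40 // data)
data = 12 // 14 % (out % price)
if data <= price:
    out = log(price)
data = 17
out = 2 // 32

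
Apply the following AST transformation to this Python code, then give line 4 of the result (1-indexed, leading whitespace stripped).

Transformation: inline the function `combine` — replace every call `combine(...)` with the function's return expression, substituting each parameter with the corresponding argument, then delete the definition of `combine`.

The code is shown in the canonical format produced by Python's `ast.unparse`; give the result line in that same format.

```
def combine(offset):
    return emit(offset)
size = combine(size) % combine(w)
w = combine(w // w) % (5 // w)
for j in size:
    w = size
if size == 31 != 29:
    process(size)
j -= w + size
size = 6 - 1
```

w = size

Transformed code:
size = emit(size) % emit(w)
w = emit(w // w) % (5 // w)
for j in size:
    w = size
if size == 31 != 29:
    process(size)
j -= w + size
size = 6 - 1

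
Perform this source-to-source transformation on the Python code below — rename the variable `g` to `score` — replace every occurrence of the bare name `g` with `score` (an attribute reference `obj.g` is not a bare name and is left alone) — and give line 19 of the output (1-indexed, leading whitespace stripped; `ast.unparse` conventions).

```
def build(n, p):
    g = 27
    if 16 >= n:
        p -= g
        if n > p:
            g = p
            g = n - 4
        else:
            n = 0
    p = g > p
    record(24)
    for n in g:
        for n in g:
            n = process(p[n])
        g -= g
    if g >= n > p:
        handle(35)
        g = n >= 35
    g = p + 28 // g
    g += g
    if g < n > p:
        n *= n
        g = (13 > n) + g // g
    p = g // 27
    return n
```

score = p + 28 // score

Transformed code:
def build(n, p):
    score = 27
    if 16 >= n:
        p -= score
        if n > p:
            score = p
            score = n - 4
        else:
            n = 0
    p = score > p
    record(24)
    for n in score:
        for n in score:
            n = process(p[n])
        score -= score
    if score >= n > p:
        handle(35)
        score = n >= 35
    score = p + 28 // score
    score += score
    if score < n > p:
        n *= n
        score = (13 > n) + score // score
    p = score // 27
    return n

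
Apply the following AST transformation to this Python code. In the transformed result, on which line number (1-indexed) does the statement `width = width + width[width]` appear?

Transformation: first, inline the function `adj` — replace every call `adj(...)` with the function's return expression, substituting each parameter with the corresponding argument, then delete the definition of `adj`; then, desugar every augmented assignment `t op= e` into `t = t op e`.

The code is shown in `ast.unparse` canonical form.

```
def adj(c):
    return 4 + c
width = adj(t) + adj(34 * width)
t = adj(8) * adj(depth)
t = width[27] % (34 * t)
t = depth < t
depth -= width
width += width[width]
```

6

Transformed code:
width = 4 + t + (4 + 34 * width)
t = (4 + 8) * (4 + depth)
t = width[27] % (34 * t)
t = depth < t
depth = depth - width
width = width + width[width]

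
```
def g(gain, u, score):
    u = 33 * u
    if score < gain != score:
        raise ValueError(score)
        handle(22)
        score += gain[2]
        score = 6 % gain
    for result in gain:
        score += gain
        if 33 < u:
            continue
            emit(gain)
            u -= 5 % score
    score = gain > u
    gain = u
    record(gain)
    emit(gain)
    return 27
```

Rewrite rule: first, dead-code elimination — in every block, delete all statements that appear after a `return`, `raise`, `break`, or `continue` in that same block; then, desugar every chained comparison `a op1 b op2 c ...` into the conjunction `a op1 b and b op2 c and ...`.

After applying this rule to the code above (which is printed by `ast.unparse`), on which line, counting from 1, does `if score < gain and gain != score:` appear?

3

Transformed code:
def g(gain, u, score):
    u = 33 * u
    if score < gain and gain != score:
        raise ValueError(score)
    for result in gain:
        score += gain
        if 33 < u:
            continue
    score = gain > u
    gain = u
    record(gain)
    emit(gain)
    return 27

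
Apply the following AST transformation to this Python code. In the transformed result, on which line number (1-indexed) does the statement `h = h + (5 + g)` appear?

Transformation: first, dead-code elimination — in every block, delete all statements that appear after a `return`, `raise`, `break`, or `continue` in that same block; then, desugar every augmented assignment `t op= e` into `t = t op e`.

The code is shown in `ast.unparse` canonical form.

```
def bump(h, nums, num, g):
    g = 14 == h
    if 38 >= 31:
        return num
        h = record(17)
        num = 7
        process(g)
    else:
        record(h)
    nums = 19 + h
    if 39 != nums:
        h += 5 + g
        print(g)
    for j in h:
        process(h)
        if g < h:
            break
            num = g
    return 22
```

9

Transformed code:
def bump(h, nums, num, g):
    g = 14 == h
    if 38 >= 31:
        return num
    else:
        record(h)
    nums = 19 + h
    if 39 != nums:
        h = h + (5 + g)
        print(g)
    for j in h:
        process(h)
        if g < h:
            break
    return 22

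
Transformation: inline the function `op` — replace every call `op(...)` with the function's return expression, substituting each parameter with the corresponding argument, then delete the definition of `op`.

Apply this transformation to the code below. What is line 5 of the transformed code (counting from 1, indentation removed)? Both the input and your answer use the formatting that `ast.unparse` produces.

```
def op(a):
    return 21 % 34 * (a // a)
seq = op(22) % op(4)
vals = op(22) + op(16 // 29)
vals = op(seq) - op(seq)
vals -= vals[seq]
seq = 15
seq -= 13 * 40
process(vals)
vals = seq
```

Transformed code:
seq = 21 % 34 * (22 // 22) % (21 % 34 * (4 // 4))
vals = 21 % 34 * (22 // 22) + 21 % 34 * (16 // 29 // (16 // 29))
vals = 21 % 34 * (seq // seq) - 21 % 34 * (seq // seq)
vals -= vals[seq]
seq = 15
seq -= 13 * 40
process(vals)
vals = seq

seq = 15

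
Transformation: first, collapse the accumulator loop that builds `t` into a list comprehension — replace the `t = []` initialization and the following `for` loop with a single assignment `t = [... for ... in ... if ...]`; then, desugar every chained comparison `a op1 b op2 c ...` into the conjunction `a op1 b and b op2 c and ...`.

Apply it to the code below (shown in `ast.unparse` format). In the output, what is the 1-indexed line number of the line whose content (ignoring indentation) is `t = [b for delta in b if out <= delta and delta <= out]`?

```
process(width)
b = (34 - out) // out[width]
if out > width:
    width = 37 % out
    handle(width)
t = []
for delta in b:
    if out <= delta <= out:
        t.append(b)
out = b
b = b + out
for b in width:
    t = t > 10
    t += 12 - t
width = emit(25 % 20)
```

6

Transformed code:
process(width)
b = (34 - out) // out[width]
if out > width:
    width = 37 % out
    handle(width)
t = [b for delta in b if out <= delta and delta <= out]
out = b
b = b + out
for b in width:
    t = t > 10
    t += 12 - t
width = emit(25 % 20)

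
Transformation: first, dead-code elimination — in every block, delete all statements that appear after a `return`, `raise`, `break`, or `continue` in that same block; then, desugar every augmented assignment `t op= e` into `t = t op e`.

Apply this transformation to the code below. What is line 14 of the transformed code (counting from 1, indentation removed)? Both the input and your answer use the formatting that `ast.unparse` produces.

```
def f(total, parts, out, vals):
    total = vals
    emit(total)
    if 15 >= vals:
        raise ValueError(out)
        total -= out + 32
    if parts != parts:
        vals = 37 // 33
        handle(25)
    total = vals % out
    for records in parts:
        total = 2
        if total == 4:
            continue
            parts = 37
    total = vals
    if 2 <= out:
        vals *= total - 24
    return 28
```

Transformed code:
def f(total, parts, out, vals):
    total = vals
    emit(total)
    if 15 >= vals:
        raise ValueError(out)
    if parts != parts:
        vals = 37 // 33
        handle(25)
    total = vals % out
    for records in parts:
        total = 2
        if total == 4:
            continue
    total = vals
    if 2 <= out:
        vals = vals * (total - 24)
    return 28

total = vals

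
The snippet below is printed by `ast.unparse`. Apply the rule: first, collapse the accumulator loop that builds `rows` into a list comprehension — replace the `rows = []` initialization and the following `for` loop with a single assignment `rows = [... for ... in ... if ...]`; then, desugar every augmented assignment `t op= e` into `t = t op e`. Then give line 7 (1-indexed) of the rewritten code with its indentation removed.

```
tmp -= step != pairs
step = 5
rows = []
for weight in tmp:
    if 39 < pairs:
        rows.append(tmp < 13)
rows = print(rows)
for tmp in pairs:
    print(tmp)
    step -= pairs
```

Transformed code:
tmp = tmp - (step != pairs)
step = 5
rows = [tmp < 13 for weight in tmp if 39 < pairs]
rows = print(rows)
for tmp in pairs:
    print(tmp)
    step = step - pairs

step = step - pairs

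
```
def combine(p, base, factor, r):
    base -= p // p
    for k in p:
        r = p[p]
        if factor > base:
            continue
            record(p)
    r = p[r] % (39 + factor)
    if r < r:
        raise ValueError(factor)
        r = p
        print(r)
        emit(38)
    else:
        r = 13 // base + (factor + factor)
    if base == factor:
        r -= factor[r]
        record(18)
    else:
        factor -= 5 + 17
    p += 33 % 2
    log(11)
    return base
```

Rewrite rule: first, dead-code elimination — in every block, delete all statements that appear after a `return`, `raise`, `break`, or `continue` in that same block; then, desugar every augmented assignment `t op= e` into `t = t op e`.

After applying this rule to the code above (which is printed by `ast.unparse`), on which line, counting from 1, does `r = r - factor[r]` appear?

13

Transformed code:
def combine(p, base, factor, r):
    base = base - p // p
    for k in p:
        r = p[p]
        if factor > base:
            continue
    r = p[r] % (39 + factor)
    if r < r:
        raise ValueError(factor)
    else:
        r = 13 // base + (factor + factor)
    if base == factor:
        r = r - factor[r]
        record(18)
    else:
        factor = factor - (5 + 17)
    p = p + 33 % 2
    log(11)
    return base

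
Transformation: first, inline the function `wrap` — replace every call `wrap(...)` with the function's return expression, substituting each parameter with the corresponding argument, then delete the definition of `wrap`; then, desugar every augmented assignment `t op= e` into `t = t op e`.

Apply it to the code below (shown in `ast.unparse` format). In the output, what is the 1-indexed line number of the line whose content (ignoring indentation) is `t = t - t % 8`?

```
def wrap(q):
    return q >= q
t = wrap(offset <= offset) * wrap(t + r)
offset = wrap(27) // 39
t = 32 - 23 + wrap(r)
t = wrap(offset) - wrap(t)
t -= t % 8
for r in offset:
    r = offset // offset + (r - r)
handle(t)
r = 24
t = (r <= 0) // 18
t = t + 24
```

Transformed code:
t = ((offset <= offset) >= (offset <= offset)) * (t + r >= t + r)
offset = (27 >= 27) // 39
t = 32 - 23 + (r >= r)
t = (offset >= offset) - (t >= t)
t = t - t % 8
for r in offset:
    r = offset // offset + (r - r)
handle(t)
r = 24
t = (r <= 0) // 18
t = t + 24

5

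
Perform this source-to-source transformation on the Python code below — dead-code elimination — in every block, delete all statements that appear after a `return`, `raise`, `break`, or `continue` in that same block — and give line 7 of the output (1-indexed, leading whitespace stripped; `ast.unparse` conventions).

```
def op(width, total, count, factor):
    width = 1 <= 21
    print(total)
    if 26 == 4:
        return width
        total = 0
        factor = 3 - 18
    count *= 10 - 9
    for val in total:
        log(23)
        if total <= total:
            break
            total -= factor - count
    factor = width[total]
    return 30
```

for val in total:

Transformed code:
def op(width, total, count, factor):
    width = 1 <= 21
    print(total)
    if 26 == 4:
        return width
    count *= 10 - 9
    for val in total:
        log(23)
        if total <= total:
            break
    factor = width[total]
    return 30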